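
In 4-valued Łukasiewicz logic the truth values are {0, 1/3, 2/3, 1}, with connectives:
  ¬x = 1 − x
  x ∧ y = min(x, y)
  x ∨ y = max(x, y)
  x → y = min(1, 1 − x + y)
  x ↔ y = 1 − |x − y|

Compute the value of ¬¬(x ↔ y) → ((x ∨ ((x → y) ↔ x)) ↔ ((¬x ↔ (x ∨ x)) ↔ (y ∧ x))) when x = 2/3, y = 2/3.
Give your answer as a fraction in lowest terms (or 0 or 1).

x ↔ y = 2/3 ↔ 2/3 = 1
¬(x ↔ y) = ¬1 = 0
¬¬(x ↔ y) = ¬0 = 1
x → y = 2/3 → 2/3 = 1
(x → y) ↔ x = 1 ↔ 2/3 = 2/3
x ∨ ((x → y) ↔ x) = 2/3 ∨ 2/3 = 2/3
¬x = ¬2/3 = 1/3
x ∨ x = 2/3 ∨ 2/3 = 2/3
¬x ↔ (x ∨ x) = 1/3 ↔ 2/3 = 2/3
y ∧ x = 2/3 ∧ 2/3 = 2/3
(¬x ↔ (x ∨ x)) ↔ (y ∧ x) = 2/3 ↔ 2/3 = 1
(x ∨ ((x → y) ↔ x)) ↔ ((¬x ↔ (x ∨ x)) ↔ (y ∧ x)) = 2/3 ↔ 1 = 2/3
¬¬(x ↔ y) → ((x ∨ ((x → y) ↔ x)) ↔ ((¬x ↔ (x ∨ x)) ↔ (y ∧ x))) = 1 → 2/3 = 2/3

2/3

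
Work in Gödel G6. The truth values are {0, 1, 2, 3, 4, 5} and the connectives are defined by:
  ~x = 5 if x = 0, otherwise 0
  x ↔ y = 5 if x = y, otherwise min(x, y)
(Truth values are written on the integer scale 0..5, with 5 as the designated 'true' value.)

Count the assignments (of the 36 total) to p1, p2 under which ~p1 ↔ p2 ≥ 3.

8

value 5: 6 assignments (counts)
value 4: 1 assignment (counts)
value 3: 1 assignment (counts)
value 2: 1 assignment
value 1: 1 assignment
value 0: 26 assignments
So 8 of the 36 assignments meet the threshold.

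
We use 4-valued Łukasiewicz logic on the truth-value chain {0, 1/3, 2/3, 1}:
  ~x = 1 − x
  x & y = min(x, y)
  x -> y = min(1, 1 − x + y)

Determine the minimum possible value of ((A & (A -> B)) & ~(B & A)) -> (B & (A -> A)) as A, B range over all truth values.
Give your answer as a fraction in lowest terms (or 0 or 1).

Take A = 1/3, B = 0:
A -> B = 1/3 -> 0 = 2/3
A & (A -> B) = 1/3 & 2/3 = 1/3
B & A = 0 & 1/3 = 0
~(B & A) = ~0 = 1
(A & (A -> B)) & ~(B & A) = 1/3 & 1 = 1/3
A -> A = 1/3 -> 1/3 = 1
B & (A -> A) = 0 & 1 = 0
((A & (A -> B)) & ~(B & A)) -> (B & (A -> A)) = 1/3 -> 0 = 2/3
No assignment yields a value below 2/3, so this is the minimum.

2/3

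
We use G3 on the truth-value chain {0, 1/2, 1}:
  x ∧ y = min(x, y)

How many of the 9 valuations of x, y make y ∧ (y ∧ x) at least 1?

1

x = 0, y = 0 ↦ 0  <
x = 0, y = 1/2 ↦ 0  <
x = 0, y = 1 ↦ 0  <
x = 1/2, y = 0 ↦ 0  <
x = 1/2, y = 1/2 ↦ 1/2  <
x = 1/2, y = 1 ↦ 1/2  <
x = 1, y = 0 ↦ 0  <
x = 1, y = 1/2 ↦ 1/2  <
x = 1, y = 1 ↦ 1  ≥
So 1 of the 9 assignments meets the threshold.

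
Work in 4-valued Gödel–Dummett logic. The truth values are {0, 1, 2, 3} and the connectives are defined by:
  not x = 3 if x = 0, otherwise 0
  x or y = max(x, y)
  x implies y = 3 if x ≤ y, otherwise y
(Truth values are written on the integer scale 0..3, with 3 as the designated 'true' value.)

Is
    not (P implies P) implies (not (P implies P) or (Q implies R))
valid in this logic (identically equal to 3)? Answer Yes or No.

Yes

At P = 1, Q = 0, R = 3, for instance:
P implies P = 1 implies 1 = 3
not (P implies P) = not 3 = 0
Q implies R = 0 implies 3 = 3
not (P implies P) or (Q implies R) = 0 or 3 = 3
not (P implies P) implies (not (P implies P) or (Q implies R)) = 0 implies 3 = 3
and checking the remaining 63 assignments likewise gives ≥ 3 in every case.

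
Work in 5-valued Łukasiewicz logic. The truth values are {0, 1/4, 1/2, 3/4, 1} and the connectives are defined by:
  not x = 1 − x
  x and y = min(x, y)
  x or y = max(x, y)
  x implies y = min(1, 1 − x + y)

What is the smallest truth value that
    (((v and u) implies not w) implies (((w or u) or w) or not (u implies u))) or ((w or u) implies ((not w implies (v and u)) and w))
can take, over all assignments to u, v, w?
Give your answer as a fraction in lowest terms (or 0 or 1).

Take u = 1/2, v = 0, w = 0:
v and u = 0 and 1/2 = 0
not w = not 0 = 1
(v and u) implies not w = 0 implies 1 = 1
w or u = 0 or 1/2 = 1/2
(w or u) or w = 1/2 or 0 = 1/2
u implies u = 1/2 implies 1/2 = 1
not (u implies u) = not 1 = 0
((w or u) or w) or not (u implies u) = 1/2 or 0 = 1/2
((v and u) implies not w) implies (((w or u) or w) or not (u implies u)) = 1 implies 1/2 = 1/2
w or u = 0 or 1/2 = 1/2
not w = not 0 = 1
v and u = 0 and 1/2 = 0
not w implies (v and u) = 1 implies 0 = 0
(not w implies (v and u)) and w = 0 and 0 = 0
(w or u) implies ((not w implies (v and u)) and w) = 1/2 implies 0 = 1/2
(((v and u) implies not w) implies (((w or u) or w) or not (u implies u))) or ((w or u) implies ((not w implies (v and u)) and w)) = 1/2 or 1/2 = 1/2
No assignment yields a value below 1/2, so this is the minimum.

1/2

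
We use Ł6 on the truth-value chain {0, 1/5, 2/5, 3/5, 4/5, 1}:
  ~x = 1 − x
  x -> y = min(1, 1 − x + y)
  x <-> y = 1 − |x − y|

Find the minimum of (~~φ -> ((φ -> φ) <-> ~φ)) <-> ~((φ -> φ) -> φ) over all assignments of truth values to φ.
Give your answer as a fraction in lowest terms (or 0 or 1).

3/5

Take φ = 2/5:
~φ = ~2/5 = 3/5
~~φ = ~3/5 = 2/5
φ -> φ = 2/5 -> 2/5 = 1
~φ = ~2/5 = 3/5
(φ -> φ) <-> ~φ = 1 <-> 3/5 = 3/5
~~φ -> ((φ -> φ) <-> ~φ) = 2/5 -> 3/5 = 1
φ -> φ = 2/5 -> 2/5 = 1
(φ -> φ) -> φ = 1 -> 2/5 = 2/5
~((φ -> φ) -> φ) = ~2/5 = 3/5
(~~φ -> ((φ -> φ) <-> ~φ)) <-> ~((φ -> φ) -> φ) = 1 <-> 3/5 = 3/5
No assignment yields a value below 3/5, so this is the minimum.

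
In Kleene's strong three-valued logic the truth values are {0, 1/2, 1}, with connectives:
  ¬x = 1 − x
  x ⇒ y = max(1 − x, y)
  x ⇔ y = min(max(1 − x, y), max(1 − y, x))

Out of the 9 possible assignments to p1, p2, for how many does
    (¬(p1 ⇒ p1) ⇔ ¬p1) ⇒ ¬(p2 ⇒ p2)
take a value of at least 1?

p1 = 0, p2 = 0 ↦ 1  ≥
p1 = 0, p2 = 1/2 ↦ 1  ≥
p1 = 0, p2 = 1 ↦ 1  ≥
p1 = 1/2, p2 = 0 ↦ 1/2  <
p1 = 1/2, p2 = 1/2 ↦ 1/2  <
p1 = 1/2, p2 = 1 ↦ 1/2  <
p1 = 1, p2 = 0 ↦ 0  <
p1 = 1, p2 = 1/2 ↦ 1/2  <
p1 = 1, p2 = 1 ↦ 0  <
So 3 of the 9 assignments meet the threshold.

3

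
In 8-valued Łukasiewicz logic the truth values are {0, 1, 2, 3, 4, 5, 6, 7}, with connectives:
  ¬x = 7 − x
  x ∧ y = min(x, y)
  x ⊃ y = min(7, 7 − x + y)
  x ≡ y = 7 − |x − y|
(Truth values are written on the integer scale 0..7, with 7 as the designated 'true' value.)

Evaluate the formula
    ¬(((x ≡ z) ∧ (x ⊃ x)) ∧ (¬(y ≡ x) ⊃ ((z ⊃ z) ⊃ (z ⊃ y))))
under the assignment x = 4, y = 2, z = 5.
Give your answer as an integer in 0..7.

x ≡ z = 4 ≡ 5 = 6
x ⊃ x = 4 ⊃ 4 = 7
(x ≡ z) ∧ (x ⊃ x) = 6 ∧ 7 = 6
y ≡ x = 2 ≡ 4 = 5
¬(y ≡ x) = ¬5 = 2
z ⊃ z = 5 ⊃ 5 = 7
z ⊃ y = 5 ⊃ 2 = 4
(z ⊃ z) ⊃ (z ⊃ y) = 7 ⊃ 4 = 4
¬(y ≡ x) ⊃ ((z ⊃ z) ⊃ (z ⊃ y)) = 2 ⊃ 4 = 7
((x ≡ z) ∧ (x ⊃ x)) ∧ (¬(y ≡ x) ⊃ ((z ⊃ z) ⊃ (z ⊃ y))) = 6 ∧ 7 = 6
¬(((x ≡ z) ∧ (x ⊃ x)) ∧ (¬(y ≡ x) ⊃ ((z ⊃ z) ⊃ (z ⊃ y)))) = ¬6 = 1

1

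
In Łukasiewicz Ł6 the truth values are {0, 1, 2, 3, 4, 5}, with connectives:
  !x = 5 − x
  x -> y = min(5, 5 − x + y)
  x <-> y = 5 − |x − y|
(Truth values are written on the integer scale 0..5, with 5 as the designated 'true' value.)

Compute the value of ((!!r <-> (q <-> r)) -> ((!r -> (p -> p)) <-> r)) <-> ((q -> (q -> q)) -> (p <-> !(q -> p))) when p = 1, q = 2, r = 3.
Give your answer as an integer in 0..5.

4

!r = !3 = 2
!!r = !2 = 3
q <-> r = 2 <-> 3 = 4
!!r <-> (q <-> r) = 3 <-> 4 = 4
!r = !3 = 2
p -> p = 1 -> 1 = 5
!r -> (p -> p) = 2 -> 5 = 5
(!r -> (p -> p)) <-> r = 5 <-> 3 = 3
(!!r <-> (q <-> r)) -> ((!r -> (p -> p)) <-> r) = 4 -> 3 = 4
q -> q = 2 -> 2 = 5
q -> (q -> q) = 2 -> 5 = 5
q -> p = 2 -> 1 = 4
!(q -> p) = !4 = 1
p <-> !(q -> p) = 1 <-> 1 = 5
(q -> (q -> q)) -> (p <-> !(q -> p)) = 5 -> 5 = 5
((!!r <-> (q <-> r)) -> ((!r -> (p -> p)) <-> r)) <-> ((q -> (q -> q)) -> (p <-> !(q -> p))) = 4 <-> 5 = 4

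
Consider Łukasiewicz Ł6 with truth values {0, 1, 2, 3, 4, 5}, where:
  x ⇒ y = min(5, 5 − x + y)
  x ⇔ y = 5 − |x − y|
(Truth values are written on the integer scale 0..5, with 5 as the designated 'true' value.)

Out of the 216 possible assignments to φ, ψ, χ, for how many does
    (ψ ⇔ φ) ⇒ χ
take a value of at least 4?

140

value 5: 106 assignments (counts)
value 4: 34 assignments (counts)
value 3: 30 assignments
value 2: 24 assignments
value 1: 16 assignments
value 0: 6 assignments
So 140 of the 216 assignments meet the threshold.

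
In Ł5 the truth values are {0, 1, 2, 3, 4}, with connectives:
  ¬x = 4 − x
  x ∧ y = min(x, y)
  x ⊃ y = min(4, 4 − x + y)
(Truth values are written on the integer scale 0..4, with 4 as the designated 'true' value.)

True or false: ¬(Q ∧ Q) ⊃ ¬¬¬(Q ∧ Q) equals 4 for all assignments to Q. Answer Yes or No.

Yes

Q = 0 ↦ 4
Q = 1 ↦ 4
Q = 2 ↦ 4
Q = 3 ↦ 4
Q = 4 ↦ 4
Every assignment gives a value ≥ 4.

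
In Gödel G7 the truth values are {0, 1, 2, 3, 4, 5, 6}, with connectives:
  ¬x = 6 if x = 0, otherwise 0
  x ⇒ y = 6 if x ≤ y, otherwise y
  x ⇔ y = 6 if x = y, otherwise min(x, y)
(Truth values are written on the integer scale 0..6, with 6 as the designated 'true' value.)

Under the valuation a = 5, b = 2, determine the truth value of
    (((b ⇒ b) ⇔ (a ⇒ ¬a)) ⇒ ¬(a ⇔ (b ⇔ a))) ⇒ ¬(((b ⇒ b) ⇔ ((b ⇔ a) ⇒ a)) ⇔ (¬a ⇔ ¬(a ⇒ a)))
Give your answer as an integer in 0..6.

b ⇒ b = 2 ⇒ 2 = 6
¬a = ¬5 = 0
a ⇒ ¬a = 5 ⇒ 0 = 0
(b ⇒ b) ⇔ (a ⇒ ¬a) = 6 ⇔ 0 = 0
b ⇔ a = 2 ⇔ 5 = 2
a ⇔ (b ⇔ a) = 5 ⇔ 2 = 2
¬(a ⇔ (b ⇔ a)) = ¬2 = 0
((b ⇒ b) ⇔ (a ⇒ ¬a)) ⇒ ¬(a ⇔ (b ⇔ a)) = 0 ⇒ 0 = 6
b ⇒ b = 2 ⇒ 2 = 6
b ⇔ a = 2 ⇔ 5 = 2
(b ⇔ a) ⇒ a = 2 ⇒ 5 = 6
(b ⇒ b) ⇔ ((b ⇔ a) ⇒ a) = 6 ⇔ 6 = 6
¬a = ¬5 = 0
a ⇒ a = 5 ⇒ 5 = 6
¬(a ⇒ a) = ¬6 = 0
¬a ⇔ ¬(a ⇒ a) = 0 ⇔ 0 = 6
((b ⇒ b) ⇔ ((b ⇔ a) ⇒ a)) ⇔ (¬a ⇔ ¬(a ⇒ a)) = 6 ⇔ 6 = 6
¬(((b ⇒ b) ⇔ ((b ⇔ a) ⇒ a)) ⇔ (¬a ⇔ ¬(a ⇒ a))) = ¬6 = 0
(((b ⇒ b) ⇔ (a ⇒ ¬a)) ⇒ ¬(a ⇔ (b ⇔ a))) ⇒ ¬(((b ⇒ b) ⇔ ((b ⇔ a) ⇒ a)) ⇔ (¬a ⇔ ¬(a ⇒ a))) = 6 ⇒ 0 = 0

0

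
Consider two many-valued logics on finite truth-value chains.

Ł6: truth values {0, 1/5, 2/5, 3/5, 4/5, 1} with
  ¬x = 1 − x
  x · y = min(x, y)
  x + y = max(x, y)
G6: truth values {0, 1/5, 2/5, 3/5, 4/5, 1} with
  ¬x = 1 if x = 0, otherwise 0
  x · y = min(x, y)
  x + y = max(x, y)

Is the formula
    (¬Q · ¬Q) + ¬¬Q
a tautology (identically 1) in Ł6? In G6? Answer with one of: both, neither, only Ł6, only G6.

In Ł6: at Q = 1/5 the value is 4/5 — not a tautology.
In G6: every assignment gives 1 — tautology.

only G6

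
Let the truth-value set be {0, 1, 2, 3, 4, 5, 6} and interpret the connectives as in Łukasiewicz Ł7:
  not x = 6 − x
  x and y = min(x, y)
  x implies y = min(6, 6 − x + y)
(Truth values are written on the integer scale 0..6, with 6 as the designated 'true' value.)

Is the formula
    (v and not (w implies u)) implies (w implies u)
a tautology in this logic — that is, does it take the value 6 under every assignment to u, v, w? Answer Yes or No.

No

Counterexample: take u = 0, v = 1, w = 6.
w implies u = 6 implies 0 = 0
not (w implies u) = not 0 = 6
v and not (w implies u) = 1 and 6 = 1
w implies u = 6 implies 0 = 0
(v and not (w implies u)) implies (w implies u) = 1 implies 0 = 5
This gives 5 ≠ 6.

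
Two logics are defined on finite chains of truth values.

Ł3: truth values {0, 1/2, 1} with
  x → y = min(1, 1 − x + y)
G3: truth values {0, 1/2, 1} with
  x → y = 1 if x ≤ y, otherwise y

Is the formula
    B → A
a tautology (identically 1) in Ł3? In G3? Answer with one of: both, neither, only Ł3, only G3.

neither

In Ł3: at A = 0, B = 1/2 the value is 1/2 — not a tautology.
In G3: at A = 0, B = 1/2 the value is 0 — not a tautology.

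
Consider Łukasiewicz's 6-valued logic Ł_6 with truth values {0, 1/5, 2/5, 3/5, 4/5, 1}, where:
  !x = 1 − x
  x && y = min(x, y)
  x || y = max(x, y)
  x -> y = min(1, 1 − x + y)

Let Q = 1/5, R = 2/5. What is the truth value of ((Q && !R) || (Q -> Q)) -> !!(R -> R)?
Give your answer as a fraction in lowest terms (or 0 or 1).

1

!R = !2/5 = 3/5
Q && !R = 1/5 && 3/5 = 1/5
Q -> Q = 1/5 -> 1/5 = 1
(Q && !R) || (Q -> Q) = 1/5 || 1 = 1
R -> R = 2/5 -> 2/5 = 1
!(R -> R) = !1 = 0
!!(R -> R) = !0 = 1
((Q && !R) || (Q -> Q)) -> !!(R -> R) = 1 -> 1 = 1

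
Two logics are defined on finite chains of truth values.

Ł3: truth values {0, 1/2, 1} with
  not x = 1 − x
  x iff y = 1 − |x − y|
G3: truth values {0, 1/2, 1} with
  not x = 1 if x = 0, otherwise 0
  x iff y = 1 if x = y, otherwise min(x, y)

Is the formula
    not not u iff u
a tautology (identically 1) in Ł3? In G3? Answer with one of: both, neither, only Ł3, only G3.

only Ł3

In Ł3: every assignment gives 1 — tautology.
In G3: at u = 1/2 the value is 1/2 — not a tautology.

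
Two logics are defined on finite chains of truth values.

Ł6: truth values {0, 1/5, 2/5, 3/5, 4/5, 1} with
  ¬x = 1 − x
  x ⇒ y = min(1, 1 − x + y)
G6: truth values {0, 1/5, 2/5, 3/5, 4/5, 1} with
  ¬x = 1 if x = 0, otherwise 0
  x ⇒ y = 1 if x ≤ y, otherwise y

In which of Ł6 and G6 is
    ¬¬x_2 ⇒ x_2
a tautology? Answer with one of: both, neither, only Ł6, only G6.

In Ł6: every assignment gives 1 — tautology.
In G6: at x_2 = 1/5 the value is 1/5 — not a tautology.

only Ł6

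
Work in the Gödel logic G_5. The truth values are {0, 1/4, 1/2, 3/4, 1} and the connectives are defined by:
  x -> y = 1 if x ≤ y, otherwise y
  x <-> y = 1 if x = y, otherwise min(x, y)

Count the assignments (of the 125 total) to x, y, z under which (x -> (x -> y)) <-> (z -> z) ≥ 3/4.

value 1: 75 assignments (counts)
value 3/4: 5 assignments (counts)
value 1/2: 10 assignments
value 1/4: 15 assignments
value 0: 20 assignments
So 80 of the 125 assignments meet the threshold.

80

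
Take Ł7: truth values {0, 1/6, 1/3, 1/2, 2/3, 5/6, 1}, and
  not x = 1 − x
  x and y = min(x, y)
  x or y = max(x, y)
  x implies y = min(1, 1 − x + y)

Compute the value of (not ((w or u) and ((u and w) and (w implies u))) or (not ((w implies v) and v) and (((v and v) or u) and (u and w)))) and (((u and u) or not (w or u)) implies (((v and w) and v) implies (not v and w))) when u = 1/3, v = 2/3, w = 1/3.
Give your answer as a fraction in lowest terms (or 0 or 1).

2/3

w or u = 1/3 or 1/3 = 1/3
u and w = 1/3 and 1/3 = 1/3
w implies u = 1/3 implies 1/3 = 1
(u and w) and (w implies u) = 1/3 and 1 = 1/3
(w or u) and ((u and w) and (w implies u)) = 1/3 and 1/3 = 1/3
not ((w or u) and ((u and w) and (w implies u))) = not 1/3 = 2/3
w implies v = 1/3 implies 2/3 = 1
(w implies v) and v = 1 and 2/3 = 2/3
not ((w implies v) and v) = not 2/3 = 1/3
v and v = 2/3 and 2/3 = 2/3
(v and v) or u = 2/3 or 1/3 = 2/3
u and w = 1/3 and 1/3 = 1/3
((v and v) or u) and (u and w) = 2/3 and 1/3 = 1/3
not ((w implies v) and v) and (((v and v) or u) and (u and w)) = 1/3 and 1/3 = 1/3
not ((w or u) and ((u and w) and (w implies u))) or (not ((w implies v) and v) and (((v and v) or u) and (u and w))) = 2/3 or 1/3 = 2/3
u and u = 1/3 and 1/3 = 1/3
w or u = 1/3 or 1/3 = 1/3
not (w or u) = not 1/3 = 2/3
(u and u) or not (w or u) = 1/3 or 2/3 = 2/3
v and w = 2/3 and 1/3 = 1/3
(v and w) and v = 1/3 and 2/3 = 1/3
not v = not 2/3 = 1/3
not v and w = 1/3 and 1/3 = 1/3
((v and w) and v) implies (not v and w) = 1/3 implies 1/3 = 1
((u and u) or not (w or u)) implies (((v and w) and v) implies (not v and w)) = 2/3 implies 1 = 1
(not ((w or u) and ((u and w) and (w implies u))) or (not ((w implies v) and v) and (((v and v) or u) and (u and w)))) and (((u and u) or not (w or u)) implies (((v and w) and v) implies (not v and w))) = 2/3 and 1 = 2/3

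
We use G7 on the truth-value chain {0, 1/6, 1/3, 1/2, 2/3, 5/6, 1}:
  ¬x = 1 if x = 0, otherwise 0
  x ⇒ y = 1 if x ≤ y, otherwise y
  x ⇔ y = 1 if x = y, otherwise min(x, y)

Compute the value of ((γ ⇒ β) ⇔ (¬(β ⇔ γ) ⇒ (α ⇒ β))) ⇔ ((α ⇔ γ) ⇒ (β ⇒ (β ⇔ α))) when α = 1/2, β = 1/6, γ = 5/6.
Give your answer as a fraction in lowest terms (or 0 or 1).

γ ⇒ β = 5/6 ⇒ 1/6 = 1/6
β ⇔ γ = 1/6 ⇔ 5/6 = 1/6
¬(β ⇔ γ) = ¬1/6 = 0
α ⇒ β = 1/2 ⇒ 1/6 = 1/6
¬(β ⇔ γ) ⇒ (α ⇒ β) = 0 ⇒ 1/6 = 1
(γ ⇒ β) ⇔ (¬(β ⇔ γ) ⇒ (α ⇒ β)) = 1/6 ⇔ 1 = 1/6
α ⇔ γ = 1/2 ⇔ 5/6 = 1/2
β ⇔ α = 1/6 ⇔ 1/2 = 1/6
β ⇒ (β ⇔ α) = 1/6 ⇒ 1/6 = 1
(α ⇔ γ) ⇒ (β ⇒ (β ⇔ α)) = 1/2 ⇒ 1 = 1
((γ ⇒ β) ⇔ (¬(β ⇔ γ) ⇒ (α ⇒ β))) ⇔ ((α ⇔ γ) ⇒ (β ⇒ (β ⇔ α))) = 1/6 ⇔ 1 = 1/6

1/6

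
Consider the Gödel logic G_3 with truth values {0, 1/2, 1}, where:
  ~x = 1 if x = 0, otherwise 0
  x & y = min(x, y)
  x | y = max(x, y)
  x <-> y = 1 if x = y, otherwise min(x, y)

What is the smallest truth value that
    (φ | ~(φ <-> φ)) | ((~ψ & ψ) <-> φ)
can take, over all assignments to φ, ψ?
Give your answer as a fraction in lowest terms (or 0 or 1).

1/2

Take φ = 1/2, ψ = 0:
φ <-> φ = 1/2 <-> 1/2 = 1
~(φ <-> φ) = ~1 = 0
φ | ~(φ <-> φ) = 1/2 | 0 = 1/2
~ψ = ~0 = 1
~ψ & ψ = 1 & 0 = 0
(~ψ & ψ) <-> φ = 0 <-> 1/2 = 0
(φ | ~(φ <-> φ)) | ((~ψ & ψ) <-> φ) = 1/2 | 0 = 1/2
No assignment yields a value below 1/2, so this is the minimum.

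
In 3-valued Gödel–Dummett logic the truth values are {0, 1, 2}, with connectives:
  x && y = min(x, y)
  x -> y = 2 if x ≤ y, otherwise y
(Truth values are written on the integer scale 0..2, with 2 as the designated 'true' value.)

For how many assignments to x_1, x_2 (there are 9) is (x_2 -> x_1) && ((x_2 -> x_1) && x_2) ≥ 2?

1

x_1 = 0, x_2 = 0 ↦ 0  <
x_1 = 0, x_2 = 1 ↦ 0  <
x_1 = 0, x_2 = 2 ↦ 0  <
x_1 = 1, x_2 = 0 ↦ 0  <
x_1 = 1, x_2 = 1 ↦ 1  <
x_1 = 1, x_2 = 2 ↦ 1  <
x_1 = 2, x_2 = 0 ↦ 0  <
x_1 = 2, x_2 = 1 ↦ 1  <
x_1 = 2, x_2 = 2 ↦ 2  ≥
So 1 of the 9 assignments meets the threshold.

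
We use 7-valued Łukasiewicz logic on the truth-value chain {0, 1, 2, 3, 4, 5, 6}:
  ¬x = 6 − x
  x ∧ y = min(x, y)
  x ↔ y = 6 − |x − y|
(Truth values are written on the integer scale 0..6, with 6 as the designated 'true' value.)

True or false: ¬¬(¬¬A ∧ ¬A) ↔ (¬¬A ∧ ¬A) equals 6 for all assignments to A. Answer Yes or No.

A = 0 ↦ 6
A = 1 ↦ 6
A = 2 ↦ 6
A = 3 ↦ 6
A = 4 ↦ 6
A = 5 ↦ 6
A = 6 ↦ 6
Every assignment gives a value ≥ 6.

Yes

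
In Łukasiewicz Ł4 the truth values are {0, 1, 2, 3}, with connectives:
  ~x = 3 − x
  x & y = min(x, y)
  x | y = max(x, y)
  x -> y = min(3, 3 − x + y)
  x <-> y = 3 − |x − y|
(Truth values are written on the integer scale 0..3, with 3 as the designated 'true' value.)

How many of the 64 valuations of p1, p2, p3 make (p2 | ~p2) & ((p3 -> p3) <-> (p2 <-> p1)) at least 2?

40

value 3: 8 assignments (counts)
value 2: 32 assignments (counts)
value 1: 16 assignments
value 0: 8 assignments
So 40 of the 64 assignments meet the threshold.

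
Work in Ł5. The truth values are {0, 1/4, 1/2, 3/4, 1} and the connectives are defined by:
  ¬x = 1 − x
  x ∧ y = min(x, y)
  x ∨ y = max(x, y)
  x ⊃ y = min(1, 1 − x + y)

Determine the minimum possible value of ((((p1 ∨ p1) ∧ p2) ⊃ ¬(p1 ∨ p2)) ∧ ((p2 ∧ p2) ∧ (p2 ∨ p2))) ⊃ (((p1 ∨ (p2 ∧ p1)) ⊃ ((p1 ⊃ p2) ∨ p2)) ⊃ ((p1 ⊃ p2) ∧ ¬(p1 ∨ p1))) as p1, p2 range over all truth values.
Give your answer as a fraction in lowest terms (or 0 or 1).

Take p1 = 1/2, p2 = 3/4:
p1 ∨ p1 = 1/2 ∨ 1/2 = 1/2
(p1 ∨ p1) ∧ p2 = 1/2 ∧ 3/4 = 1/2
p1 ∨ p2 = 1/2 ∨ 3/4 = 3/4
¬(p1 ∨ p2) = ¬3/4 = 1/4
((p1 ∨ p1) ∧ p2) ⊃ ¬(p1 ∨ p2) = 1/2 ⊃ 1/4 = 3/4
p2 ∧ p2 = 3/4 ∧ 3/4 = 3/4
p2 ∨ p2 = 3/4 ∨ 3/4 = 3/4
(p2 ∧ p2) ∧ (p2 ∨ p2) = 3/4 ∧ 3/4 = 3/4
(((p1 ∨ p1) ∧ p2) ⊃ ¬(p1 ∨ p2)) ∧ ((p2 ∧ p2) ∧ (p2 ∨ p2)) = 3/4 ∧ 3/4 = 3/4
p2 ∧ p1 = 3/4 ∧ 1/2 = 1/2
p1 ∨ (p2 ∧ p1) = 1/2 ∨ 1/2 = 1/2
p1 ⊃ p2 = 1/2 ⊃ 3/4 = 1
(p1 ⊃ p2) ∨ p2 = 1 ∨ 3/4 = 1
(p1 ∨ (p2 ∧ p1)) ⊃ ((p1 ⊃ p2) ∨ p2) = 1/2 ⊃ 1 = 1
p1 ⊃ p2 = 1/2 ⊃ 3/4 = 1
p1 ∨ p1 = 1/2 ∨ 1/2 = 1/2
¬(p1 ∨ p1) = ¬1/2 = 1/2
(p1 ⊃ p2) ∧ ¬(p1 ∨ p1) = 1 ∧ 1/2 = 1/2
((p1 ∨ (p2 ∧ p1)) ⊃ ((p1 ⊃ p2) ∨ p2)) ⊃ ((p1 ⊃ p2) ∧ ¬(p1 ∨ p1)) = 1 ⊃ 1/2 = 1/2
((((p1 ∨ p1) ∧ p2) ⊃ ¬(p1 ∨ p2)) ∧ ((p2 ∧ p2) ∧ (p2 ∨ p2))) ⊃ (((p1 ∨ (p2 ∧ p1)) ⊃ ((p1 ⊃ p2) ∨ p2)) ⊃ ((p1 ⊃ p2) ∧ ¬(p1 ∨ p1))) = 3/4 ⊃ 1/2 = 3/4
No assignment yields a value below 3/4, so this is the minimum.

3/4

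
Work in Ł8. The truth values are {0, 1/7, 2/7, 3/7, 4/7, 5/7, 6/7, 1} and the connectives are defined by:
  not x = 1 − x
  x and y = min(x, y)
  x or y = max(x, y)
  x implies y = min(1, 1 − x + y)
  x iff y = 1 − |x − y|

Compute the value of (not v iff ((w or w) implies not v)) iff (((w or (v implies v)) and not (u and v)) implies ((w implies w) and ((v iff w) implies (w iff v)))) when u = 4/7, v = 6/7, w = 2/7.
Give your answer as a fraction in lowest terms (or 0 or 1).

not v = not 6/7 = 1/7
w or w = 2/7 or 2/7 = 2/7
not v = not 6/7 = 1/7
(w or w) implies not v = 2/7 implies 1/7 = 6/7
not v iff ((w or w) implies not v) = 1/7 iff 6/7 = 2/7
v implies v = 6/7 implies 6/7 = 1
w or (v implies v) = 2/7 or 1 = 1
u and v = 4/7 and 6/7 = 4/7
not (u and v) = not 4/7 = 3/7
(w or (v implies v)) and not (u and v) = 1 and 3/7 = 3/7
w implies w = 2/7 implies 2/7 = 1
v iff w = 6/7 iff 2/7 = 3/7
w iff v = 2/7 iff 6/7 = 3/7
(v iff w) implies (w iff v) = 3/7 implies 3/7 = 1
(w implies w) and ((v iff w) implies (w iff v)) = 1 and 1 = 1
((w or (v implies v)) and not (u and v)) implies ((w implies w) and ((v iff w) implies (w iff v))) = 3/7 implies 1 = 1
(not v iff ((w or w) implies not v)) iff (((w or (v implies v)) and not (u and v)) implies ((w implies w) and ((v iff w) implies (w iff v)))) = 2/7 iff 1 = 2/7

2/7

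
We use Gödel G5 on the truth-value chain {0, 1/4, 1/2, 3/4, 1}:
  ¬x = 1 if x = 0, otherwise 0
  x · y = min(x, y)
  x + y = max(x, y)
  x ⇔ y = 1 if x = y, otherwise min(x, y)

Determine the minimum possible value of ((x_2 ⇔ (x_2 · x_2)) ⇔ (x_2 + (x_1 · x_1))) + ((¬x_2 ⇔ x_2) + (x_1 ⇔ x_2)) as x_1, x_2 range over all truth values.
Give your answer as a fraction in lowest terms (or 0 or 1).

1/4

Take x_1 = 0, x_2 = 1/4:
x_2 · x_2 = 1/4 · 1/4 = 1/4
x_2 ⇔ (x_2 · x_2) = 1/4 ⇔ 1/4 = 1
x_1 · x_1 = 0 · 0 = 0
x_2 + (x_1 · x_1) = 1/4 + 0 = 1/4
(x_2 ⇔ (x_2 · x_2)) ⇔ (x_2 + (x_1 · x_1)) = 1 ⇔ 1/4 = 1/4
¬x_2 = ¬1/4 = 0
¬x_2 ⇔ x_2 = 0 ⇔ 1/4 = 0
x_1 ⇔ x_2 = 0 ⇔ 1/4 = 0
(¬x_2 ⇔ x_2) + (x_1 ⇔ x_2) = 0 + 0 = 0
((x_2 ⇔ (x_2 · x_2)) ⇔ (x_2 + (x_1 · x_1))) + ((¬x_2 ⇔ x_2) + (x_1 ⇔ x_2)) = 1/4 + 0 = 1/4
No assignment yields a value below 1/4, so this is the minimum.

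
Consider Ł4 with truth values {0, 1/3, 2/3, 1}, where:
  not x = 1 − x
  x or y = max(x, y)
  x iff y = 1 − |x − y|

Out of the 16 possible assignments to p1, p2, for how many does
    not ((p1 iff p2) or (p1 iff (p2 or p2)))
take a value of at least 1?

p1 = 0, p2 = 0 ↦ 0  <
p1 = 0, p2 = 1/3 ↦ 1/3  <
p1 = 0, p2 = 2/3 ↦ 2/3  <
p1 = 0, p2 = 1 ↦ 1  ≥
p1 = 1/3, p2 = 0 ↦ 1/3  <
p1 = 1/3, p2 = 1/3 ↦ 0  <
p1 = 1/3, p2 = 2/3 ↦ 1/3  <
p1 = 1/3, p2 = 1 ↦ 2/3  <
p1 = 2/3, p2 = 0 ↦ 2/3  <
p1 = 2/3, p2 = 1/3 ↦ 1/3  <
p1 = 2/3, p2 = 2/3 ↦ 0  <
p1 = 2/3, p2 = 1 ↦ 1/3  <
p1 = 1, p2 = 0 ↦ 1  ≥
p1 = 1, p2 = 1/3 ↦ 2/3  <
p1 = 1, p2 = 2/3 ↦ 1/3  <
p1 = 1, p2 = 1 ↦ 0  <
So 2 of the 16 assignments meet the threshold.

2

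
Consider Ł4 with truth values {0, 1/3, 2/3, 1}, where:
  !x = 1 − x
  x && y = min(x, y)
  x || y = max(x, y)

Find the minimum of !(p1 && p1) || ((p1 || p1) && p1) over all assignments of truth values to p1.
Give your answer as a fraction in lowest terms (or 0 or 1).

Take p1 = 1/3:
p1 && p1 = 1/3 && 1/3 = 1/3
!(p1 && p1) = !1/3 = 2/3
p1 || p1 = 1/3 || 1/3 = 1/3
(p1 || p1) && p1 = 1/3 && 1/3 = 1/3
!(p1 && p1) || ((p1 || p1) && p1) = 2/3 || 1/3 = 2/3
No assignment yields a value below 2/3, so this is the minimum.

2/3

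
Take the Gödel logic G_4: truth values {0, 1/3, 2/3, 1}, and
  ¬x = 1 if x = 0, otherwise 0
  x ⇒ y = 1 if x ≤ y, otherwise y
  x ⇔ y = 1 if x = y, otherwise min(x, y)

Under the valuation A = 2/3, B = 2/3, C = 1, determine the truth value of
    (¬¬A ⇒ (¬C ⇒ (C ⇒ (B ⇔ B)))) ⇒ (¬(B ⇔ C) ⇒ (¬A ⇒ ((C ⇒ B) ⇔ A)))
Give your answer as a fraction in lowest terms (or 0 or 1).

¬A = ¬2/3 = 0
¬¬A = ¬0 = 1
¬C = ¬1 = 0
B ⇔ B = 2/3 ⇔ 2/3 = 1
C ⇒ (B ⇔ B) = 1 ⇒ 1 = 1
¬C ⇒ (C ⇒ (B ⇔ B)) = 0 ⇒ 1 = 1
¬¬A ⇒ (¬C ⇒ (C ⇒ (B ⇔ B))) = 1 ⇒ 1 = 1
B ⇔ C = 2/3 ⇔ 1 = 2/3
¬(B ⇔ C) = ¬2/3 = 0
¬A = ¬2/3 = 0
C ⇒ B = 1 ⇒ 2/3 = 2/3
(C ⇒ B) ⇔ A = 2/3 ⇔ 2/3 = 1
¬A ⇒ ((C ⇒ B) ⇔ A) = 0 ⇒ 1 = 1
¬(B ⇔ C) ⇒ (¬A ⇒ ((C ⇒ B) ⇔ A)) = 0 ⇒ 1 = 1
(¬¬A ⇒ (¬C ⇒ (C ⇒ (B ⇔ B)))) ⇒ (¬(B ⇔ C) ⇒ (¬A ⇒ ((C ⇒ B) ⇔ A))) = 1 ⇒ 1 = 1

1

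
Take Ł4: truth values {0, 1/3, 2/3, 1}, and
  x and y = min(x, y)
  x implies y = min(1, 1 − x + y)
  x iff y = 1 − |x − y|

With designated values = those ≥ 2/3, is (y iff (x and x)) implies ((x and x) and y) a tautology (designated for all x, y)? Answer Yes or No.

No

Counterexample: take x = 0, y = 0.
x and x = 0 and 0 = 0
y iff (x and x) = 0 iff 0 = 1
x and x = 0 and 0 = 0
(x and x) and y = 0 and 0 = 0
(y iff (x and x)) implies ((x and x) and y) = 1 implies 0 = 0
This gives 0, which is below 2/3.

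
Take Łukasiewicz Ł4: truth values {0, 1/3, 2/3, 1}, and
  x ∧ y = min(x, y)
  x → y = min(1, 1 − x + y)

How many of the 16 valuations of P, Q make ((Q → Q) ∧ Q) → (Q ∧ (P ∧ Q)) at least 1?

P = 0, Q = 0 ↦ 1  ≥
P = 0, Q = 1/3 ↦ 2/3  <
P = 0, Q = 2/3 ↦ 1/3  <
P = 0, Q = 1 ↦ 0  <
P = 1/3, Q = 0 ↦ 1  ≥
P = 1/3, Q = 1/3 ↦ 1  ≥
P = 1/3, Q = 2/3 ↦ 2/3  <
P = 1/3, Q = 1 ↦ 1/3  <
P = 2/3, Q = 0 ↦ 1  ≥
P = 2/3, Q = 1/3 ↦ 1  ≥
P = 2/3, Q = 2/3 ↦ 1  ≥
P = 2/3, Q = 1 ↦ 2/3  <
P = 1, Q = 0 ↦ 1  ≥
P = 1, Q = 1/3 ↦ 1  ≥
P = 1, Q = 2/3 ↦ 1  ≥
P = 1, Q = 1 ↦ 1  ≥
So 10 of the 16 assignments meet the threshold.

10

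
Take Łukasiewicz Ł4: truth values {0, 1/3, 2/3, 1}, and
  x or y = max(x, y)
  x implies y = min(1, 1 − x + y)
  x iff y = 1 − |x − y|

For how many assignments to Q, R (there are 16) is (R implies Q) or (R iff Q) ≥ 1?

Q = 0, R = 0 ↦ 1  ≥
Q = 0, R = 1/3 ↦ 2/3  <
Q = 0, R = 2/3 ↦ 1/3  <
Q = 0, R = 1 ↦ 0  <
Q = 1/3, R = 0 ↦ 1  ≥
Q = 1/3, R = 1/3 ↦ 1  ≥
Q = 1/3, R = 2/3 ↦ 2/3  <
Q = 1/3, R = 1 ↦ 1/3  <
Q = 2/3, R = 0 ↦ 1  ≥
Q = 2/3, R = 1/3 ↦ 1  ≥
Q = 2/3, R = 2/3 ↦ 1  ≥
Q = 2/3, R = 1 ↦ 2/3  <
Q = 1, R = 0 ↦ 1  ≥
Q = 1, R = 1/3 ↦ 1  ≥
Q = 1, R = 2/3 ↦ 1  ≥
Q = 1, R = 1 ↦ 1  ≥
So 10 of the 16 assignments meet the threshold.

10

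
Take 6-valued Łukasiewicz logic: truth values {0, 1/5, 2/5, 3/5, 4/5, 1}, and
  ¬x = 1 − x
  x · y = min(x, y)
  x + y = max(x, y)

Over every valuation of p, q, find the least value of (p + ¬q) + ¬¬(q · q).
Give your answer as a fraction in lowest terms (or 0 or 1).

Take p = 0, q = 2/5:
¬q = ¬2/5 = 3/5
p + ¬q = 0 + 3/5 = 3/5
q · q = 2/5 · 2/5 = 2/5
¬(q · q) = ¬2/5 = 3/5
¬¬(q · q) = ¬3/5 = 2/5
(p + ¬q) + ¬¬(q · q) = 3/5 + 2/5 = 3/5
No assignment yields a value below 3/5, so this is the minimum.

3/5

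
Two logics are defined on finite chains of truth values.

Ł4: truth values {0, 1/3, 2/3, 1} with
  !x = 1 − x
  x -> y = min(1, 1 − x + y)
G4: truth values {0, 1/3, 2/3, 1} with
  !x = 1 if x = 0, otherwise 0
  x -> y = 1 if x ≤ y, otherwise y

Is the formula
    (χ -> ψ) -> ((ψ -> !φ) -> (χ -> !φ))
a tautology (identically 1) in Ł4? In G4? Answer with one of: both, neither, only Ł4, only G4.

In Ł4: every assignment gives 1 — tautology.
In G4: every assignment gives 1 — tautology.

both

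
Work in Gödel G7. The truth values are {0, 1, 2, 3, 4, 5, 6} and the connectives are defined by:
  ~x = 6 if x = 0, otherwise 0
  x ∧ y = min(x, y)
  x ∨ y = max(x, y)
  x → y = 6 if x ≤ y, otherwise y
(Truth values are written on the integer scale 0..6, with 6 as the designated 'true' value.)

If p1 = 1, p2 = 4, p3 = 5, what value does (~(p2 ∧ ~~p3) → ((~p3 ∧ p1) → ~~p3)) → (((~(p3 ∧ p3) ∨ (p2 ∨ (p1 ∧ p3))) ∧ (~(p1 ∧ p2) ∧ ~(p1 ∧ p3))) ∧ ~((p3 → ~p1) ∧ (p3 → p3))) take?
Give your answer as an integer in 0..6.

~p3 = ~5 = 0
~~p3 = ~0 = 6
p2 ∧ ~~p3 = 4 ∧ 6 = 4
~(p2 ∧ ~~p3) = ~4 = 0
~p3 = ~5 = 0
~p3 ∧ p1 = 0 ∧ 1 = 0
~p3 = ~5 = 0
~~p3 = ~0 = 6
(~p3 ∧ p1) → ~~p3 = 0 → 6 = 6
~(p2 ∧ ~~p3) → ((~p3 ∧ p1) → ~~p3) = 0 → 6 = 6
p3 ∧ p3 = 5 ∧ 5 = 5
~(p3 ∧ p3) = ~5 = 0
p1 ∧ p3 = 1 ∧ 5 = 1
p2 ∨ (p1 ∧ p3) = 4 ∨ 1 = 4
~(p3 ∧ p3) ∨ (p2 ∨ (p1 ∧ p3)) = 0 ∨ 4 = 4
p1 ∧ p2 = 1 ∧ 4 = 1
~(p1 ∧ p2) = ~1 = 0
p1 ∧ p3 = 1 ∧ 5 = 1
~(p1 ∧ p3) = ~1 = 0
~(p1 ∧ p2) ∧ ~(p1 ∧ p3) = 0 ∧ 0 = 0
(~(p3 ∧ p3) ∨ (p2 ∨ (p1 ∧ p3))) ∧ (~(p1 ∧ p2) ∧ ~(p1 ∧ p3)) = 4 ∧ 0 = 0
~p1 = ~1 = 0
p3 → ~p1 = 5 → 0 = 0
p3 → p3 = 5 → 5 = 6
(p3 → ~p1) ∧ (p3 → p3) = 0 ∧ 6 = 0
~((p3 → ~p1) ∧ (p3 → p3)) = ~0 = 6
((~(p3 ∧ p3) ∨ (p2 ∨ (p1 ∧ p3))) ∧ (~(p1 ∧ p2) ∧ ~(p1 ∧ p3))) ∧ ~((p3 → ~p1) ∧ (p3 → p3)) = 0 ∧ 6 = 0
(~(p2 ∧ ~~p3) → ((~p3 ∧ p1) → ~~p3)) → (((~(p3 ∧ p3) ∨ (p2 ∨ (p1 ∧ p3))) ∧ (~(p1 ∧ p2) ∧ ~(p1 ∧ p3))) ∧ ~((p3 → ~p1) ∧ (p3 → p3))) = 6 → 0 = 0

0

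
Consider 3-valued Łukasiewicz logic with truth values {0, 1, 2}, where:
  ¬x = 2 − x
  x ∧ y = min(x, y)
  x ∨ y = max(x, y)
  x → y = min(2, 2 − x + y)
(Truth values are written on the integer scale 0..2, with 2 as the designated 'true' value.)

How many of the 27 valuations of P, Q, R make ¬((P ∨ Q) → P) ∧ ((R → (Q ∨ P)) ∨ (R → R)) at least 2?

value 2: 3 assignments (counts)
value 1: 6 assignments
value 0: 18 assignments
So 3 of the 27 assignments meet the threshold.

3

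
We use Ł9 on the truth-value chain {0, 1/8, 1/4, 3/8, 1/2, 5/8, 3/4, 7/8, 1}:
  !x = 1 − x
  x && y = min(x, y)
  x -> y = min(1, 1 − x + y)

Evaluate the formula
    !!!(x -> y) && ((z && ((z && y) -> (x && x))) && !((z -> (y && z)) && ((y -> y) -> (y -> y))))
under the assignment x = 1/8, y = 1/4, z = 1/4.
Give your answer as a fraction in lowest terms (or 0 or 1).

0

x -> y = 1/8 -> 1/4 = 1
!(x -> y) = !1 = 0
!!(x -> y) = !0 = 1
!!!(x -> y) = !1 = 0
z && y = 1/4 && 1/4 = 1/4
x && x = 1/8 && 1/8 = 1/8
(z && y) -> (x && x) = 1/4 -> 1/8 = 7/8
z && ((z && y) -> (x && x)) = 1/4 && 7/8 = 1/4
y && z = 1/4 && 1/4 = 1/4
z -> (y && z) = 1/4 -> 1/4 = 1
y -> y = 1/4 -> 1/4 = 1
y -> y = 1/4 -> 1/4 = 1
(y -> y) -> (y -> y) = 1 -> 1 = 1
(z -> (y && z)) && ((y -> y) -> (y -> y)) = 1 && 1 = 1
!((z -> (y && z)) && ((y -> y) -> (y -> y))) = !1 = 0
(z && ((z && y) -> (x && x))) && !((z -> (y && z)) && ((y -> y) -> (y -> y))) = 1/4 && 0 = 0
!!!(x -> y) && ((z && ((z && y) -> (x && x))) && !((z -> (y && z)) && ((y -> y) -> (y -> y)))) = 0 && 0 = 0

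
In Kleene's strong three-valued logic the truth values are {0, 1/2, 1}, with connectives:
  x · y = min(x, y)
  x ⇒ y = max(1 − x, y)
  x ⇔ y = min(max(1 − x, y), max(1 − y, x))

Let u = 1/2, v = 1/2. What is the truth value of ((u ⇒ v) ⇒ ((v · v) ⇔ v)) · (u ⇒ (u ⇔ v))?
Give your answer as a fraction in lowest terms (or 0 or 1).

u ⇒ v = 1/2 ⇒ 1/2 = 1/2
v · v = 1/2 · 1/2 = 1/2
(v · v) ⇔ v = 1/2 ⇔ 1/2 = 1/2
(u ⇒ v) ⇒ ((v · v) ⇔ v) = 1/2 ⇒ 1/2 = 1/2
u ⇔ v = 1/2 ⇔ 1/2 = 1/2
u ⇒ (u ⇔ v) = 1/2 ⇒ 1/2 = 1/2
((u ⇒ v) ⇒ ((v · v) ⇔ v)) · (u ⇒ (u ⇔ v)) = 1/2 · 1/2 = 1/2

1/2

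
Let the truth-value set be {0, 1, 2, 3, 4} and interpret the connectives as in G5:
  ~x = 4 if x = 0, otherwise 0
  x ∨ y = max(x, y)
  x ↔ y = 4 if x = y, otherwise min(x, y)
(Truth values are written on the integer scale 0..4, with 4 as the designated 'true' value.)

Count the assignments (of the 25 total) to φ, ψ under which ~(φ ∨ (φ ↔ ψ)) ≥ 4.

4

value 4: 4 assignments (counts)
value 0: 21 assignments
So 4 of the 25 assignments meet the threshold.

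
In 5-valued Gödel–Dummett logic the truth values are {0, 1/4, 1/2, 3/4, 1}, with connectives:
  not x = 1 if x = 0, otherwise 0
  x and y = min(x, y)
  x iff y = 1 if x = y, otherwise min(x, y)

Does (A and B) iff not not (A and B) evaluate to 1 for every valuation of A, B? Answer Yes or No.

No

Counterexample: take A = 1/4, B = 1/4.
A and B = 1/4 and 1/4 = 1/4
not (A and B) = not 1/4 = 0
not not (A and B) = not 0 = 1
(A and B) iff not not (A and B) = 1/4 iff 1 = 1/4
This gives 1/4 ≠ 1.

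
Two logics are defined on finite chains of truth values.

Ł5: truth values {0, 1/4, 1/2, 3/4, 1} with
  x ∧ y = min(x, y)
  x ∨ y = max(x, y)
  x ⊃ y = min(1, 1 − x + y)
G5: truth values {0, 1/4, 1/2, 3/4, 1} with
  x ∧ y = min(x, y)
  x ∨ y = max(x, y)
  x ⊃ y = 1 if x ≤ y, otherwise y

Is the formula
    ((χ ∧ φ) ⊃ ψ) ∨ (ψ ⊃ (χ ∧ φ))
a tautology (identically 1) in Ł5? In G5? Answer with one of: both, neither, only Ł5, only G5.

In Ł5: every assignment gives 1 — tautology.
In G5: every assignment gives 1 — tautology.

both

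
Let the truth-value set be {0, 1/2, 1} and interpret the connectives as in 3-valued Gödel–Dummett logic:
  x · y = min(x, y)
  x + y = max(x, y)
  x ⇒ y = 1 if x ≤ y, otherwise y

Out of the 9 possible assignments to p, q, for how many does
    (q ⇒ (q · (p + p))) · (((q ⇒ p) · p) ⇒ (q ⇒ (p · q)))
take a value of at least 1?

6

p = 0, q = 0 ↦ 1  ≥
p = 0, q = 1/2 ↦ 0  <
p = 0, q = 1 ↦ 0  <
p = 1/2, q = 0 ↦ 1  ≥
p = 1/2, q = 1/2 ↦ 1  ≥
p = 1/2, q = 1 ↦ 1/2  <
p = 1, q = 0 ↦ 1  ≥
p = 1, q = 1/2 ↦ 1  ≥
p = 1, q = 1 ↦ 1  ≥
So 6 of the 9 assignments meet the threshold.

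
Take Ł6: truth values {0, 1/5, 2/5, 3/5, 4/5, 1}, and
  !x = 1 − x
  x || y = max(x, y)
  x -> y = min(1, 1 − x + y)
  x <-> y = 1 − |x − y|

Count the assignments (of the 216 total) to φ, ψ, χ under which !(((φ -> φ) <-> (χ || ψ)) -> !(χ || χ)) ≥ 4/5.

42

value 1: 36 assignments (counts)
value 4/5: 6 assignments (counts)
value 3/5: 36 assignments
value 2/5: 12 assignments
value 1/5: 36 assignments
value 0: 90 assignments
So 42 of the 216 assignments meet the threshold.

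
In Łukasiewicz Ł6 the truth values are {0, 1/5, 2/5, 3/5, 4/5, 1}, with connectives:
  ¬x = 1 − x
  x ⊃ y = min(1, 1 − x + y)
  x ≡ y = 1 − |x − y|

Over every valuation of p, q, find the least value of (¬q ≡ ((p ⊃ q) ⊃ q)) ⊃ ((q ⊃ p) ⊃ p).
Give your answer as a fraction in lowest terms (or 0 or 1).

Take p = 0, q = 2/5:
¬q = ¬2/5 = 3/5
p ⊃ q = 0 ⊃ 2/5 = 1
(p ⊃ q) ⊃ q = 1 ⊃ 2/5 = 2/5
¬q ≡ ((p ⊃ q) ⊃ q) = 3/5 ≡ 2/5 = 4/5
q ⊃ p = 2/5 ⊃ 0 = 3/5
(q ⊃ p) ⊃ p = 3/5 ⊃ 0 = 2/5
(¬q ≡ ((p ⊃ q) ⊃ q)) ⊃ ((q ⊃ p) ⊃ p) = 4/5 ⊃ 2/5 = 3/5
No assignment yields a value below 3/5, so this is the minimum.

3/5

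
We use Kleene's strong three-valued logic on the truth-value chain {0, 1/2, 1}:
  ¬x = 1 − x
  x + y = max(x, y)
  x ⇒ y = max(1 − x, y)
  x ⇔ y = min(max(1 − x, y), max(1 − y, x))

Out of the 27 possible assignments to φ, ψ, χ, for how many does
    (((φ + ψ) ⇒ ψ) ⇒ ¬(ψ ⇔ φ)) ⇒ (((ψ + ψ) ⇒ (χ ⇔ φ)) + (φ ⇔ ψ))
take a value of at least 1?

15

value 1: 15 assignments (counts)
value 1/2: 11 assignments
value 0: 1 assignment
So 15 of the 27 assignments meet the threshold.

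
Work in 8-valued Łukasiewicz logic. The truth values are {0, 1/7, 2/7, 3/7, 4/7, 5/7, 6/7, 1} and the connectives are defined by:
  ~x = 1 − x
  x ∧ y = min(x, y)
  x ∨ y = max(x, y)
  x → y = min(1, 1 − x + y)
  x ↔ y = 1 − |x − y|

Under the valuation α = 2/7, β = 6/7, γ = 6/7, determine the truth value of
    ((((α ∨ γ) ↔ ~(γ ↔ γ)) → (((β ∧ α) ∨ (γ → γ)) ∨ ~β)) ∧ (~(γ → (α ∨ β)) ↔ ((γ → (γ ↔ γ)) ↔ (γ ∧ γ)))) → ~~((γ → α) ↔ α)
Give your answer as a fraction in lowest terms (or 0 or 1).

α ∨ γ = 2/7 ∨ 6/7 = 6/7
γ ↔ γ = 6/7 ↔ 6/7 = 1
~(γ ↔ γ) = ~1 = 0
(α ∨ γ) ↔ ~(γ ↔ γ) = 6/7 ↔ 0 = 1/7
β ∧ α = 6/7 ∧ 2/7 = 2/7
γ → γ = 6/7 → 6/7 = 1
(β ∧ α) ∨ (γ → γ) = 2/7 ∨ 1 = 1
~β = ~6/7 = 1/7
((β ∧ α) ∨ (γ → γ)) ∨ ~β = 1 ∨ 1/7 = 1
((α ∨ γ) ↔ ~(γ ↔ γ)) → (((β ∧ α) ∨ (γ → γ)) ∨ ~β) = 1/7 → 1 = 1
α ∨ β = 2/7 ∨ 6/7 = 6/7
γ → (α ∨ β) = 6/7 → 6/7 = 1
~(γ → (α ∨ β)) = ~1 = 0
γ ↔ γ = 6/7 ↔ 6/7 = 1
γ → (γ ↔ γ) = 6/7 → 1 = 1
γ ∧ γ = 6/7 ∧ 6/7 = 6/7
(γ → (γ ↔ γ)) ↔ (γ ∧ γ) = 1 ↔ 6/7 = 6/7
~(γ → (α ∨ β)) ↔ ((γ → (γ ↔ γ)) ↔ (γ ∧ γ)) = 0 ↔ 6/7 = 1/7
(((α ∨ γ) ↔ ~(γ ↔ γ)) → (((β ∧ α) ∨ (γ → γ)) ∨ ~β)) ∧ (~(γ → (α ∨ β)) ↔ ((γ → (γ ↔ γ)) ↔ (γ ∧ γ))) = 1 ∧ 1/7 = 1/7
γ → α = 6/7 → 2/7 = 3/7
(γ → α) ↔ α = 3/7 ↔ 2/7 = 6/7
~((γ → α) ↔ α) = ~6/7 = 1/7
~~((γ → α) ↔ α) = ~1/7 = 6/7
((((α ∨ γ) ↔ ~(γ ↔ γ)) → (((β ∧ α) ∨ (γ → γ)) ∨ ~β)) ∧ (~(γ → (α ∨ β)) ↔ ((γ → (γ ↔ γ)) ↔ (γ ∧ γ)))) → ~~((γ → α) ↔ α) = 1/7 → 6/7 = 1

1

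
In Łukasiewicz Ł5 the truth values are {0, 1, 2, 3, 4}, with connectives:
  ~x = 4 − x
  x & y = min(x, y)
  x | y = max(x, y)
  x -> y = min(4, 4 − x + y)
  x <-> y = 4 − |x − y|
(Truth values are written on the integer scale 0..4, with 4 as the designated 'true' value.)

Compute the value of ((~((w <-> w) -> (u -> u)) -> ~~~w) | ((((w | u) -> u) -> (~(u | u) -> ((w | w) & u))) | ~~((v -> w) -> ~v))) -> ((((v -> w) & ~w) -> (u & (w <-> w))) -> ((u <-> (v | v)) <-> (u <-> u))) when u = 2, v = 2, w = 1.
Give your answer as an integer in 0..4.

w <-> w = 1 <-> 1 = 4
u -> u = 2 -> 2 = 4
(w <-> w) -> (u -> u) = 4 -> 4 = 4
~((w <-> w) -> (u -> u)) = ~4 = 0
~w = ~1 = 3
~~w = ~3 = 1
~~~w = ~1 = 3
~((w <-> w) -> (u -> u)) -> ~~~w = 0 -> 3 = 4
w | u = 1 | 2 = 2
(w | u) -> u = 2 -> 2 = 4
u | u = 2 | 2 = 2
~(u | u) = ~2 = 2
w | w = 1 | 1 = 1
(w | w) & u = 1 & 2 = 1
~(u | u) -> ((w | w) & u) = 2 -> 1 = 3
((w | u) -> u) -> (~(u | u) -> ((w | w) & u)) = 4 -> 3 = 3
v -> w = 2 -> 1 = 3
~v = ~2 = 2
(v -> w) -> ~v = 3 -> 2 = 3
~((v -> w) -> ~v) = ~3 = 1
~~((v -> w) -> ~v) = ~1 = 3
(((w | u) -> u) -> (~(u | u) -> ((w | w) & u))) | ~~((v -> w) -> ~v) = 3 | 3 = 3
(~((w <-> w) -> (u -> u)) -> ~~~w) | ((((w | u) -> u) -> (~(u | u) -> ((w | w) & u))) | ~~((v -> w) -> ~v)) = 4 | 3 = 4
v -> w = 2 -> 1 = 3
~w = ~1 = 3
(v -> w) & ~w = 3 & 3 = 3
w <-> w = 1 <-> 1 = 4
u & (w <-> w) = 2 & 4 = 2
((v -> w) & ~w) -> (u & (w <-> w)) = 3 -> 2 = 3
v | v = 2 | 2 = 2
u <-> (v | v) = 2 <-> 2 = 4
u <-> u = 2 <-> 2 = 4
(u <-> (v | v)) <-> (u <-> u) = 4 <-> 4 = 4
(((v -> w) & ~w) -> (u & (w <-> w))) -> ((u <-> (v | v)) <-> (u <-> u)) = 3 -> 4 = 4
((~((w <-> w) -> (u -> u)) -> ~~~w) | ((((w | u) -> u) -> (~(u | u) -> ((w | w) & u))) | ~~((v -> w) -> ~v))) -> ((((v -> w) & ~w) -> (u & (w <-> w))) -> ((u <-> (v | v)) <-> (u <-> u))) = 4 -> 4 = 4

4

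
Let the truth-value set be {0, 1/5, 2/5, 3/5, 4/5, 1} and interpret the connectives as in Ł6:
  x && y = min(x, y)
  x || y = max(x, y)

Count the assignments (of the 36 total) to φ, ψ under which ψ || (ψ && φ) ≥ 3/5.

value 1: 6 assignments (counts)
value 4/5: 6 assignments (counts)
value 3/5: 6 assignments (counts)
value 2/5: 6 assignments
value 1/5: 6 assignments
value 0: 6 assignments
So 18 of the 36 assignments meet the threshold.

18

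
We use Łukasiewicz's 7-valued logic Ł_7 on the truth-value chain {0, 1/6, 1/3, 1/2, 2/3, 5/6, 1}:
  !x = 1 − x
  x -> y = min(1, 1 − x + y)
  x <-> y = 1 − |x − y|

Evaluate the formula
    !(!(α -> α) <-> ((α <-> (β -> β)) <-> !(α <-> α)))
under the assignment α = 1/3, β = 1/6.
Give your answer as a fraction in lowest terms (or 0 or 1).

α -> α = 1/3 -> 1/3 = 1
!(α -> α) = !1 = 0
β -> β = 1/6 -> 1/6 = 1
α <-> (β -> β) = 1/3 <-> 1 = 1/3
α <-> α = 1/3 <-> 1/3 = 1
!(α <-> α) = !1 = 0
(α <-> (β -> β)) <-> !(α <-> α) = 1/3 <-> 0 = 2/3
!(α -> α) <-> ((α <-> (β -> β)) <-> !(α <-> α)) = 0 <-> 2/3 = 1/3
!(!(α -> α) <-> ((α <-> (β -> β)) <-> !(α <-> α))) = !1/3 = 2/3

2/3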